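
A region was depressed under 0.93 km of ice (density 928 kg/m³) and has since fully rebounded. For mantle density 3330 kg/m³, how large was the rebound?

0.259 km

Removing the load lets mantle flow back in; uplift u satisfies ρ_ice t = ρ_m u.
u = t ρ_ice/ρ_m = 0.93 km × 928/3330 = 0.259 km.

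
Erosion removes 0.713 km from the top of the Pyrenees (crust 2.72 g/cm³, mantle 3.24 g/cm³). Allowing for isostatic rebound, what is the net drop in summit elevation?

Rebound u = e ρ_c/ρ_m = 0.713 km × 2.72/3.24 = 0.5986 km.
Net surface drop = e − u = 0.713 km − 0.5986 km = e (ρ_m − ρ_c)/ρ_m = 0.114 km.

0.114 km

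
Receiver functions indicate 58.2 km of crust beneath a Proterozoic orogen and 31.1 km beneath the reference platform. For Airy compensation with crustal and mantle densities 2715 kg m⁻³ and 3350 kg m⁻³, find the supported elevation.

Excess crust Δ = 58.2 km − 31.1 km = 27.1 km, split between elevation h and root r with h + r = Δ.
Airy balance ρ_c h = (ρ_m − ρ_c) r gives r = h ρ_c/(ρ_m − ρ_c), so h (1 + ρ_c/(ρ_m − ρ_c)) = Δ, i.e. h = Δ (ρ_m − ρ_c)/ρ_m.
h = 27.1 km × 635/3350 = 5.14 km.

5.14 km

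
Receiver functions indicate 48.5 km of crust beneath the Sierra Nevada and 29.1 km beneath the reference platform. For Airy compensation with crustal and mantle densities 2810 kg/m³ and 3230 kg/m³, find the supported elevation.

2.52 km

Excess crust Δ = 48.5 km − 29.1 km = 19.4 km, split between elevation h and root r with h + r = Δ.
Airy balance ρ_c h = (ρ_m − ρ_c) r gives r = h ρ_c/(ρ_m − ρ_c), so h (1 + ρ_c/(ρ_m − ρ_c)) = Δ, i.e. h = Δ (ρ_m − ρ_c)/ρ_m.
h = 19.4 km × 420/3230 = 2.52 km.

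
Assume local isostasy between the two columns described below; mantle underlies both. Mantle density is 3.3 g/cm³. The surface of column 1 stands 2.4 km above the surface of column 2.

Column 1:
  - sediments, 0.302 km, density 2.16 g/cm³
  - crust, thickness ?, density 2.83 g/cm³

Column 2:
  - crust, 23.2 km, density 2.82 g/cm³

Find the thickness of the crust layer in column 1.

Take the compensation level at the base of the deeper column (depth z_c below the surface of column 1) and equate Σ ρ_i t_i down to z_c; mantle fills any gap and the z_c terms cancel.
Column 1: 0.302×2.16 + x×2.83 + (z_c − 0.302 − x)×3.3
Column 2: 2.4×0 + 23.2×2.82 + (z_c − 2.4 − 23.2)×3.3
The z_c×3.3 term appears on both sides and cancels. Collect the known terms of each column as K = Σ(ρt)_known − 3.3 × (depth of known layers): K_1 = 0.65232 − 3.3×0.302 = −0.34428; K_2 = 65.424 − 3.3×(2.4 + 23.2) = −19.056.
Balance: K_1 − x×(3.3 − 2.83) = K_2, so x = (K_1 − K_2)/(3.3 − 2.83) = 18.7117/0.47 = 39.8 km.

39.8 km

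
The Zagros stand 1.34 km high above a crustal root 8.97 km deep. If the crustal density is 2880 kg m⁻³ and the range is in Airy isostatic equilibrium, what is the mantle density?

Airy balance: ρ_c h = (ρ_m − ρ_c) r → ρ_m = ρ_c (1 + h/r).
ρ_m = 2880 × (1 + 1.34 km/8.97 km) = 3310 kg m⁻³.

3310 kg m⁻³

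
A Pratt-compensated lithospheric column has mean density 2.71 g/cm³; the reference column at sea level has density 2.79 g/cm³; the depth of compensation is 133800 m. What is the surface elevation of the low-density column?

ρ_ref D = ρ (D + h) → h = D (ρ_ref − ρ)/ρ.
h = 133800 m × (2.79 − 2.71)/2.71 = 3950 m.

3950 m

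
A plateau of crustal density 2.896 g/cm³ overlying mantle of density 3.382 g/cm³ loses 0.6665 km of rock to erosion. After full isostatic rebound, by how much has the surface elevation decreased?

Rebound u = e ρ_c/ρ_m = 0.6665 km × 2.896/3.382 = 0.5707 km.
Net surface drop = e − u = 0.6665 km − 0.5707 km = e (ρ_m − ρ_c)/ρ_m = 0.0958 km.

0.0958 km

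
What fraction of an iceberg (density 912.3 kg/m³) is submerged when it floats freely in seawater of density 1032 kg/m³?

0.884

Submerged fraction = ρ_obj/ρ_fluid = 912.3/1032 = 0.884.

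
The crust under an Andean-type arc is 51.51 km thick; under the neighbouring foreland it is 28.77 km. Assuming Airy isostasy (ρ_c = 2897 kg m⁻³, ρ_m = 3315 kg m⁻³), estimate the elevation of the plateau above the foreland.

Excess crust Δ = 51.51 km − 28.77 km = 22.74 km, split between elevation h and root r with h + r = Δ.
Airy balance ρ_c h = (ρ_m − ρ_c) r gives r = h ρ_c/(ρ_m − ρ_c), so h (1 + ρ_c/(ρ_m − ρ_c)) = Δ, i.e. h = Δ (ρ_m − ρ_c)/ρ_m.
h = 22.74 km × 418/3315 = 2.87 km.

2.87 km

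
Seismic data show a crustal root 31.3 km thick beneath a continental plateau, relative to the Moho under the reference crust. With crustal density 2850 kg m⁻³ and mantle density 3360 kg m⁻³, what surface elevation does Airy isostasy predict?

5.6 km

Isostatic balance requires: ρ_c h = (ρ_m − ρ_c) r.
h = r (ρ_m − ρ_c) / ρ_c = 31.3 km × (3360 − 2850) / 2850 = 5.6 km.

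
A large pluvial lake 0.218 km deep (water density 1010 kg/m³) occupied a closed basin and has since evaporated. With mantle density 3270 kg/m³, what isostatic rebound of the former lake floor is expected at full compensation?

0.0673 km

u = d ρ_w/ρ_m = 0.218 km × 1010/3270 = 0.0673 km.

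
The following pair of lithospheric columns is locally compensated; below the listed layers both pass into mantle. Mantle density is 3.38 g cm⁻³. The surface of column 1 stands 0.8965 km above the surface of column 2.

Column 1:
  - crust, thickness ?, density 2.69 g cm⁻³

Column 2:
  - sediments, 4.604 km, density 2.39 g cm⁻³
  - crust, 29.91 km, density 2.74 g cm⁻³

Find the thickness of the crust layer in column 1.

38.7 km

Take the compensation level at the base of the deeper column (depth z_c below the surface of column 1) and equate Σ ρ_i t_i down to z_c; mantle fills any gap and the z_c terms cancel.
Column 1: x×2.69 + (z_c − 0 − x)×3.38
Column 2: 0.8965×0 + 4.604×2.39 + 29.91×2.74 + (z_c − 0.8965 − 34.514)×3.38
The z_c×3.38 term appears on both sides and cancels. Collect the known terms of each column as K = Σ(ρt)_known − 3.38 × (depth of known layers): K_1 = 0 − 3.38×0 = 0; K_2 = 92.95696 − 3.38×(0.8965 + 34.514) = −26.73053.
Balance: K_1 − x×(3.38 − 2.69) = K_2, so x = (K_1 − K_2)/(3.38 − 2.69) = 26.7305/0.69 = 38.7 km.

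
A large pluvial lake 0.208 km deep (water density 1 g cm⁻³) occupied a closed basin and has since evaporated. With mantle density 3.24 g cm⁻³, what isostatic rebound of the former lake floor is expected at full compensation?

0.0642 km

u = d ρ_w/ρ_m = 0.208 km × 1/3.24 = 0.0642 km.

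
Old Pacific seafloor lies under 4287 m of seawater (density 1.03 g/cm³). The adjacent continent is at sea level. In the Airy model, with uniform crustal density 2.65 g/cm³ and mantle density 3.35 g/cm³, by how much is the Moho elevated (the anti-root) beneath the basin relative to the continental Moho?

9920 m

In Airy isostatic equilibrium: replacing crust with seawater at the top is compensated by replacing crust with mantle at the base: d (ρ_c − ρ_w) = a (ρ_m − ρ_c).
a = d (ρ_c − ρ_w)/(ρ_m − ρ_c) = 4287 m × 1.62/0.7 = 9920 m.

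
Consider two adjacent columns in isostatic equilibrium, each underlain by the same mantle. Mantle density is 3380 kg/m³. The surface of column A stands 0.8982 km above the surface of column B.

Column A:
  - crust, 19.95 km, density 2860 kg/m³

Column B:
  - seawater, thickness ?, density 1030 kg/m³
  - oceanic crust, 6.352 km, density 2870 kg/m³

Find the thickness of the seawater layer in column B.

Take the compensation level at the base of the deeper column (depth z_c below the surface of column A) and equate Σ ρ_i t_i down to z_c; mantle fills any gap and the z_c terms cancel.
Column A: 19.95×2860 + (z_c − 19.95)×3380
Column B: 0.8982×0 + x×1030 + 6.352×2870 + (z_c − 0.8982 − 6.352 − x)×3380
The z_c×3380 term appears on both sides and cancels. Collect the known terms of each column as K = Σ(ρt)_known − 3380 × (depth of known layers): K_A = 57057 − 3380×19.95 = −10374; K_B = 18230.24 − 3380×(0.8982 + 6.352) = −6275.436.
Balance: K_A = K_B − x×(3380 − 1030), so x = (K_B − K_A)/(3380 − 1030) = 4098.56/2350 = 1.74 km.

1.74 km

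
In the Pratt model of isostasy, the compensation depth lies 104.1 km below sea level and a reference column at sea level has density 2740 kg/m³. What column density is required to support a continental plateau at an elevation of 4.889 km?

Pratt balance: ρ_ref D = ρ (D + h).
ρ = ρ_ref D/(D + h) = 2740 × 104.1 km/(104.1 km + 4.889 km) = 2620 kg/m³.

2620 kg/m³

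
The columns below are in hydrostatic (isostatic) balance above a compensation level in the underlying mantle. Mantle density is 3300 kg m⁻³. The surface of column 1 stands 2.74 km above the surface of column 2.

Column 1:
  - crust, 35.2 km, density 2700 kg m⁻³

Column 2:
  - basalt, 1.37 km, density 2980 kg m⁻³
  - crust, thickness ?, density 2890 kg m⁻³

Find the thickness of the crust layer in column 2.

Take the compensation level at the base of the deeper column (depth z_c below the surface of column 1) and equate Σ ρ_i t_i down to z_c; mantle fills any gap and the z_c terms cancel.
Column 1: 35.2×2700 + (z_c − 35.2)×3300
Column 2: 2.74×0 + 1.37×2980 + x×2890 + (z_c − 2.74 − 1.37 − x)×3300
The z_c×3300 term appears on both sides and cancels. Collect the known terms of each column as K = Σ(ρt)_known − 3300 × (depth of known layers): K_1 = 95040 − 3300×35.2 = −21120; K_2 = 4082.6 − 3300×(2.74 + 1.37) = −9480.4.
Balance: K_1 = K_2 − x×(3300 − 2890), so x = (K_2 − K_1)/(3300 − 2890) = 11639.6/410 = 28.4 km.

28.4 km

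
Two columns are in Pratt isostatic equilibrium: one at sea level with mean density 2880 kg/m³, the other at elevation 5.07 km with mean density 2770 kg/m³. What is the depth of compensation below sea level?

128 km

ρ_ref D = ρ (D + h) → D (ρ_ref − ρ) = ρ h.
D = ρ h/(ρ_ref − ρ) = 2770 × 5.07 km/(2880 − 2770) = 128 km.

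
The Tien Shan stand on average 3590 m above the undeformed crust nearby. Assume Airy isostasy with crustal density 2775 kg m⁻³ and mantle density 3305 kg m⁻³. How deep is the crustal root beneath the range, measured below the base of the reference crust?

18800 m

Balancing pressure at the compensation depth: the weight of the topography is balanced by the buoyancy of the root, ρ_c h = (ρ_m − ρ_c) r.
r = h · ρ_c / (ρ_m − ρ_c) = 3590 m × 2775 / (3305 − 2775) = 18800 m.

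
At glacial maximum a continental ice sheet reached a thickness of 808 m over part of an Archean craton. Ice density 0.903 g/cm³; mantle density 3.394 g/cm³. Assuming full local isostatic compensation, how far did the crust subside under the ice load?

215 m

Balancing pressure at the compensation depth: the ice load ρ_ice t is balanced by mantle displaced below, ρ_m s.
s = t ρ_ice / ρ_m = 808 m × 0.903/3.394 = 215 m.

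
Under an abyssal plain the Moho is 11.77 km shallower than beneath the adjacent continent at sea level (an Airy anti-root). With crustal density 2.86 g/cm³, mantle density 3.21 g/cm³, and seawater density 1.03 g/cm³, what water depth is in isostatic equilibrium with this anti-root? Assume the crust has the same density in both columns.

2.25 km

Replacing a thickness d of crust by seawater at the top must be balanced by replacing crust with mantle at the base: d (ρ_c − ρ_w) = a (ρ_m − ρ_c).
d = a (ρ_m − ρ_c)/(ρ_c − ρ_w) = 11.77 km × 0.35/1.83 = 2.25 km.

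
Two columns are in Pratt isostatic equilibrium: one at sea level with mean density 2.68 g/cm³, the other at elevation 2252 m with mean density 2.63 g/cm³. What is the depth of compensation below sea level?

118000 m

ρ_ref D = ρ (D + h) → D (ρ_ref − ρ) = ρ h.
D = ρ h/(ρ_ref − ρ) = 2.63 × 2252 m/(2.68 − 2.63) = 118000 m.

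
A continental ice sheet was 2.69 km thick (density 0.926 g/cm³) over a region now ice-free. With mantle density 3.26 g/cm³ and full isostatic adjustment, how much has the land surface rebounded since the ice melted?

Removing the load lets mantle flow back in; uplift u satisfies ρ_ice t = ρ_m u.
u = t ρ_ice/ρ_m = 2.69 km × 0.926/3.26 = 0.764 km.

0.764 km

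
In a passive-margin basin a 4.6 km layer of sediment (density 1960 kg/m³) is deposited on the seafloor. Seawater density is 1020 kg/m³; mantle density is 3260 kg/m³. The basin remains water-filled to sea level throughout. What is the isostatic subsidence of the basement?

Submarine loading: the sediment displaces seawater, and the subsidence is in turn flooded, so s (ρ_m − ρ_w) = t (ρ_sed − ρ_w).
s = 4.6 km × (1960 − 1020) / (3260 − 1020) = 1.93 km.

1.93 km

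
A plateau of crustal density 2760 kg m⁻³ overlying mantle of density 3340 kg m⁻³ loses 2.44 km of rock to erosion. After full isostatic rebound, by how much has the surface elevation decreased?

0.424 km

Rebound u = e ρ_c/ρ_m = 2.44 km × 2760/3340 = 2.016 km.
Net surface drop = e − u = 2.44 km − 2.016 km = e (ρ_m − ρ_c)/ρ_m = 0.424 km.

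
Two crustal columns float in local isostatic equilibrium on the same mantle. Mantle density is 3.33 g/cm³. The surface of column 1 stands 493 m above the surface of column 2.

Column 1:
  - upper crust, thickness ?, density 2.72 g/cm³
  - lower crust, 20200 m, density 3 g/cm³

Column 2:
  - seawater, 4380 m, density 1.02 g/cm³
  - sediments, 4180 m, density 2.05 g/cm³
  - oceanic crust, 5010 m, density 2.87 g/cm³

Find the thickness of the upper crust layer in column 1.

Take the compensation level at the base of the deeper column (depth z_c below the surface of column 1) and equate Σ ρ_i t_i down to z_c; mantle fills any gap and the z_c terms cancel.
Column 1: x×2.72 + 20200×3 + (z_c − 20200 − x)×3.33
Column 2: 493×0 + 4380×1.02 + 4180×2.05 + 5010×2.87 + (z_c − 493 − 13570)×3.33
The z_c×3.33 term appears on both sides and cancels. Collect the known terms of each column as K = Σ(ρt)_known − 3.33 × (depth of known layers): K_1 = 60600 − 3.33×20200 = −6666; K_2 = 27415.3 − 3.33×(493 + 13570) = −19414.49.
Balance: K_1 − x×(3.33 − 2.72) = K_2, so x = (K_1 − K_2)/(3.33 − 2.72) = 12748.5/0.61 = 20900 m.

20900 m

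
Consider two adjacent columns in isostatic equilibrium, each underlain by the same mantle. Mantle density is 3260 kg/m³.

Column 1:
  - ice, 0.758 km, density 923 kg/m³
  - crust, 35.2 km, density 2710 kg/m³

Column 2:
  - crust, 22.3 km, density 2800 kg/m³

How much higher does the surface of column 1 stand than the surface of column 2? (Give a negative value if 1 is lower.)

For any compensation level in the mantle, the mantle terms cancel and isostasy reduces to e = (Σt_1 − Σt_2) − (Σ(ρt)_1 − Σ(ρt)_2) / ρ_m.
Σt_1 = 35.958 km; Σt_2 = 22.3 km; Σ(ρt)_1 = 96091.634; Σ(ρt)_2 = 62440 (in km·kg/m³).
e = (35.958 − 22.3) − (96091.634 − 62440) / 3260 = 3.34 km.

3.34 km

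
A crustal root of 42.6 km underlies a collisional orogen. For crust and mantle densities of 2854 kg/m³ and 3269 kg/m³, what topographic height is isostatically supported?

In Airy isostatic equilibrium: ρ_c h = (ρ_m − ρ_c) r.
h = r (ρ_m − ρ_c) / ρ_c = 42.6 km × (3269 − 2854) / 2854 = 6.19 km.

6.19 km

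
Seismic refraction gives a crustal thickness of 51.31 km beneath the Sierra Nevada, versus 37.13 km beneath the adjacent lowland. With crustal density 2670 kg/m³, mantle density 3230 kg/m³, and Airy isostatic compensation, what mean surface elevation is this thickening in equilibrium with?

2.46 km

Excess crust Δ = 51.31 km − 37.13 km = 14.18 km, split between elevation h and root r with h + r = Δ.
Airy balance ρ_c h = (ρ_m − ρ_c) r gives r = h ρ_c/(ρ_m − ρ_c), so h (1 + ρ_c/(ρ_m − ρ_c)) = Δ, i.e. h = Δ (ρ_m − ρ_c)/ρ_m.
h = 14.18 km × 560/3230 = 2.46 km.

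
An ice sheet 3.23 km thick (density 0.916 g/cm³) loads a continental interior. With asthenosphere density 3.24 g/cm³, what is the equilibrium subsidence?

Isostatic balance requires: the ice load ρ_ice t is balanced by mantle displaced below, ρ_m s.
s = t ρ_ice / ρ_m = 3.23 km × 0.916/3.24 = 0.913 km.

0.913 km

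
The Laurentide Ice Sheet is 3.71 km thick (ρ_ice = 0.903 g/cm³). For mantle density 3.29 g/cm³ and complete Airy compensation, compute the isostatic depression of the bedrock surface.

Balancing pressure at the compensation depth: the ice load ρ_ice t is balanced by mantle displaced below, ρ_m s.
s = t ρ_ice / ρ_m = 3.71 km × 0.903/3.29 = 1.02 km.

1.02 km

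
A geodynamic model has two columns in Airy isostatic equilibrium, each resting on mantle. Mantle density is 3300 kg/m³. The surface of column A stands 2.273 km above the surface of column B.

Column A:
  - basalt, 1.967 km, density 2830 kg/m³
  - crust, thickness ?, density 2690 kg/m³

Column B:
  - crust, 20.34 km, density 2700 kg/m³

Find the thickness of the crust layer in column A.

Take the compensation level at the base of the deeper column (depth z_c below the surface of column A) and equate Σ ρ_i t_i down to z_c; mantle fills any gap and the z_c terms cancel.
Column A: 1.967×2830 + x×2690 + (z_c − 1.967 − x)×3300
Column B: 2.273×0 + 20.34×2700 + (z_c − 2.273 − 20.34)×3300
The z_c×3300 term appears on both sides and cancels. Collect the known terms of each column as K = Σ(ρt)_known − 3300 × (depth of known layers): K_A = 5566.61 − 3300×1.967 = −924.49; K_B = 54918 − 3300×(2.273 + 20.34) = −19704.9.
Balance: K_A − x×(3300 − 2690) = K_B, so x = (K_A − K_B)/(3300 − 2690) = 18780.4/610 = 30.8 km.

30.8 km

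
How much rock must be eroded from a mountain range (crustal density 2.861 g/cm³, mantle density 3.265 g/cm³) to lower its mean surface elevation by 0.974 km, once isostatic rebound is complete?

Net drop Δ = e − u = e − e ρ_c/ρ_m = e (ρ_m − ρ_c)/ρ_m.
e = Δ ρ_m/(ρ_m − ρ_c) = 0.974 km × 3.265/0.404 = 7.87 km.

7.87 km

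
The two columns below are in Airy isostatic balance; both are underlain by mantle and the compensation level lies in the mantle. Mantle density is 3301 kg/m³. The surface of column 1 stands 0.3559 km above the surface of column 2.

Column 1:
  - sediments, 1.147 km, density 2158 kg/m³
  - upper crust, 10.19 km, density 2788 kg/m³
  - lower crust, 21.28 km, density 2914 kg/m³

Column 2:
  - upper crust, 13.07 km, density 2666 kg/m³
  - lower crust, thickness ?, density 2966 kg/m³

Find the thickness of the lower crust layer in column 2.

Take the compensation level at the base of the deeper column (depth z_c below the surface of column 1) and equate Σ ρ_i t_i down to z_c; mantle fills any gap and the z_c terms cancel.
Column 1: 1.147×2158 + 10.19×2788 + 21.28×2914 + (z_c − 32.617)×3301
Column 2: 0.3559×0 + 13.07×2666 + x×2966 + (z_c − 0.3559 − 13.07 − x)×3301
The z_c×3301 term appears on both sides and cancels. Collect the known terms of each column as K = Σ(ρt)_known − 3301 × (depth of known layers): K_1 = 92894.866 − 3301×32.617 = −14773.851; K_2 = 34844.62 − 3301×(0.3559 + 13.07) = −9474.2759.
Balance: K_1 = K_2 − x×(3301 − 2966), so x = (K_2 − K_1)/(3301 − 2966) = 5299.58/335 = 15.8 km.

15.8 km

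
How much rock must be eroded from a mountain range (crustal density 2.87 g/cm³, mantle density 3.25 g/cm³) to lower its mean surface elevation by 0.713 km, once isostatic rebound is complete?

6.1 km

Net drop Δ = e − u = e − e ρ_c/ρ_m = e (ρ_m − ρ_c)/ρ_m.
e = Δ ρ_m/(ρ_m − ρ_c) = 0.713 km × 3.25/0.38 = 6.1 km.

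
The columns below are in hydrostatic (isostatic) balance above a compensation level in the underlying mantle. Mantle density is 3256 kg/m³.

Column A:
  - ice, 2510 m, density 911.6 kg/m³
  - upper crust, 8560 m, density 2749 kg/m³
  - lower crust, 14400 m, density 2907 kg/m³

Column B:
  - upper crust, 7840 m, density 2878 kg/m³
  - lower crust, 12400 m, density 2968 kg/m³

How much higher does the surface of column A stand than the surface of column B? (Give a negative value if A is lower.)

2680 m

For any compensation level in the mantle, the mantle terms cancel and isostasy reduces to e = (Σt_A − Σt_B) − (Σ(ρt)_A − Σ(ρt)_B) / ρ_m.
Σt_A = 25470 m; Σt_B = 20240 m; Σ(ρt)_A = 67680356; Σ(ρt)_B = 59366720 (in m·kg/m³).
e = (25470 − 20240) − (67680356 − 59366720) / 3256 = 2680 m.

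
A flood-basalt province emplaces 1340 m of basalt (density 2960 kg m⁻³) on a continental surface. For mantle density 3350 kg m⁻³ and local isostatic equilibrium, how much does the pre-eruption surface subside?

Subaerial loading: s = t ρ_load / ρ_m.
s = 1340 m × 2960/3350 = 1180 m.

1180 m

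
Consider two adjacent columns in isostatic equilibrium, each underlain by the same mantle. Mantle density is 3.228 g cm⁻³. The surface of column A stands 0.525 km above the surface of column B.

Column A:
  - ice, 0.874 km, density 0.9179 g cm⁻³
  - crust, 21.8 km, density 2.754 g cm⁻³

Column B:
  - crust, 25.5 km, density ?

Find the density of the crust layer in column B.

2.81 g cm⁻³

Take the compensation level at the base of the deeper column (depth z_c below the surface of column A) and equate Σ ρ_i t_i down to z_c; mantle fills any gap and the z_c terms cancel.
Column A: 0.874×0.9179 + 21.8×2.754 + (z_c − 22.674)×3.228
Column B: 0.525×0 + 25.5×ρ + (z_c − 0.525 − 25.5)×3.228
The z_c×3.228 term appears on both sides and cancels. Collect the known terms of each column as K = Σ(ρt)_known − 3.228 × (depth of known layers): K_A = 60.8394446 − 3.228×22.674 = −12.3522274; K_B = 0 − 3.228×(0.525 + 25.5) = −84.0087.
Balance: K_A = K_B + 25.5×ρ, so ρ = (K_A − K_B)/25.5 = 71.6565/25.5 = 2.81 g cm⁻³.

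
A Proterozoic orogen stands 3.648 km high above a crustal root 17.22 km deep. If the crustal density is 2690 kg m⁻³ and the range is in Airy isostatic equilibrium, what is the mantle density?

3260 kg m⁻³

Airy balance: ρ_c h = (ρ_m − ρ_c) r → ρ_m = ρ_c (1 + h/r).
ρ_m = 2690 × (1 + 3.648 km/17.22 km) = 3260 kg m⁻³.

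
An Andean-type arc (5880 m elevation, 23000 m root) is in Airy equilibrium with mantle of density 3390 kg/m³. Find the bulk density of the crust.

2700 kg/m³

ρ_c h = (ρ_m − ρ_c) r → ρ_c (h + r) = ρ_m r → ρ_c = ρ_m r / (h + r).
ρ_c = 3390 × 23000 m / (5880 m + 23000 m) = 2700 kg/m³.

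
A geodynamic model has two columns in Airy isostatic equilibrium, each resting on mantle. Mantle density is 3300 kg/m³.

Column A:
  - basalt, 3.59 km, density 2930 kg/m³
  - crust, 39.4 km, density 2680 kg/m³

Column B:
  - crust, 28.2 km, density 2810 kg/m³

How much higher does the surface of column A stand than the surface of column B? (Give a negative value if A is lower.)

For any compensation level in the mantle, the mantle terms cancel and isostasy reduces to e = (Σt_A − Σt_B) − (Σ(ρt)_A − Σ(ρt)_B) / ρ_m.
Σt_A = 42.99 km; Σt_B = 28.2 km; Σ(ρt)_A = 116110.7; Σ(ρt)_B = 79242 (in km·kg/m³).
e = (42.99 − 28.2) − (116110.7 − 79242) / 3300 = 3.62 km.

3.62 km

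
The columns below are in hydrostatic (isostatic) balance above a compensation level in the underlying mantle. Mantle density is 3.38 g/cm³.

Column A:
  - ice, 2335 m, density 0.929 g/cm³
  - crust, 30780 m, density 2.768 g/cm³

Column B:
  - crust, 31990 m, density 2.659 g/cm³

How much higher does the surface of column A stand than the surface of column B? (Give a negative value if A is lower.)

443 m

For any compensation level in the mantle, the mantle terms cancel and isostasy reduces to e = (Σt_A − Σt_B) − (Σ(ρt)_A − Σ(ρt)_B) / ρ_m.
Σt_A = 33115 m; Σt_B = 31990 m; Σ(ρt)_A = 87368.255; Σ(ρt)_B = 85061.41 (in m·g/cm³).
e = (33115 − 31990) − (87368.255 − 85061.41) / 3.38 = 443 m.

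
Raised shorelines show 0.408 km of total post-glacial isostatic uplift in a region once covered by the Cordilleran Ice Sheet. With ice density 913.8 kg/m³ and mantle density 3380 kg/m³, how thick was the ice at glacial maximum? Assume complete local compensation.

1.51 km

u = t ρ_ice/ρ_m → t = u ρ_m/ρ_ice = 0.408 km × 3380/913.8 = 1.51 km.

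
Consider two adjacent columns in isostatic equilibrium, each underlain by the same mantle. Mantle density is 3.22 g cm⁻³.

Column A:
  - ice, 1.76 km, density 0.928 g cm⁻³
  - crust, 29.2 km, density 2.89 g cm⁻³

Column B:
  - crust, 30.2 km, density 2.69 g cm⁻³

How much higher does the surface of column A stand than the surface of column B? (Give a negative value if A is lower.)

For any compensation level in the mantle, the mantle terms cancel and isostasy reduces to e = (Σt_A − Σt_B) − (Σ(ρt)_A − Σ(ρt)_B) / ρ_m.
Σt_A = 30.96 km; Σt_B = 30.2 km; Σ(ρt)_A = 86.02128; Σ(ρt)_B = 81.238 (in km·g cm⁻³).
e = (30.96 − 30.2) − (86.02128 − 81.238) / 3.22 = −0.725 km.

−0.725 km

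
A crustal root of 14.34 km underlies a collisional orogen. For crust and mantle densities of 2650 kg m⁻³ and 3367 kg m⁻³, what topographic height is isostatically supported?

3.88 km

Isostatic balance requires: ρ_c h = (ρ_m − ρ_c) r.
h = r (ρ_m − ρ_c) / ρ_c = 14.34 km × (3367 − 2650) / 2650 = 3.88 km.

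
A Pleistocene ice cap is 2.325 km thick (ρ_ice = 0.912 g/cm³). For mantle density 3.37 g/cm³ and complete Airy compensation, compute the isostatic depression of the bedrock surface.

Balancing pressure at the compensation depth: the ice load ρ_ice t is balanced by mantle displaced below, ρ_m s.
s = t ρ_ice / ρ_m = 2.325 km × 0.912/3.37 = 0.629 km.

0.629 km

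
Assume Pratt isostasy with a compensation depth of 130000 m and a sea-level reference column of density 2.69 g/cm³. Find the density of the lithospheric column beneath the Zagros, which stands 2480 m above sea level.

2.64 g/cm³

Pratt balance: ρ_ref D = ρ (D + h).
ρ = ρ_ref D/(D + h) = 2.69 × 130000 m/(130000 m + 2480 m) = 2.64 g/cm³.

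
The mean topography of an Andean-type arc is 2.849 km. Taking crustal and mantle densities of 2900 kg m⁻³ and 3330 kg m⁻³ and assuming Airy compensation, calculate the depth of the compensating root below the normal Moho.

Balancing pressure at the compensation depth: the weight of the topography is balanced by the buoyancy of the root, ρ_c h = (ρ_m − ρ_c) r.
r = h · ρ_c / (ρ_m − ρ_c) = 2.849 km × 2900 / (3330 − 2900) = 19.2 km.

19.2 km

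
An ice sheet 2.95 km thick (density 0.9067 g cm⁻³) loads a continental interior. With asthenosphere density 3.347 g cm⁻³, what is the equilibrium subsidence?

0.799 km

Balancing pressure at the compensation depth: the ice load ρ_ice t is balanced by mantle displaced below, ρ_m s.
s = t ρ_ice / ρ_m = 2.95 km × 0.9067/3.347 = 0.799 km.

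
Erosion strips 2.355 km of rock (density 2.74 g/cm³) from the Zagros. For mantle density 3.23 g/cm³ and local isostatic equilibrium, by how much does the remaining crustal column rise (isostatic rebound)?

Unloading: uplift u = e ρ_c/ρ_m = 2.355 km × 2.74/3.23 = 2 km.

2 km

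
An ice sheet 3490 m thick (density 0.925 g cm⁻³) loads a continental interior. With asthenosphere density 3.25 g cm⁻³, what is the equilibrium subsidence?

993 m

By Archimedes' principle applied to the lithosphere: the ice load ρ_ice t is balanced by mantle displaced below, ρ_m s.
s = t ρ_ice / ρ_m = 3490 m × 0.925/3.25 = 993 m.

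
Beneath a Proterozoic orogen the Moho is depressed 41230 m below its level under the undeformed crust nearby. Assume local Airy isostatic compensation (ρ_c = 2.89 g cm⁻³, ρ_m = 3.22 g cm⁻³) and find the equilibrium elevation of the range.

Equating mass per unit area of the two columns: ρ_c h = (ρ_m − ρ_c) r.
h = r (ρ_m − ρ_c) / ρ_c = 41230 m × (3.22 − 2.89) / 2.89 = 4710 m.

4710 m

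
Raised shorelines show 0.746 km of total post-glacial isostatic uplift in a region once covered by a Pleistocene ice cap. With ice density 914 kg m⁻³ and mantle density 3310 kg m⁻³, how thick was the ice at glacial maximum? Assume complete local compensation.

u = t ρ_ice/ρ_m → t = u ρ_m/ρ_ice = 0.746 km × 3310/914 = 2.7 km.

2.7 km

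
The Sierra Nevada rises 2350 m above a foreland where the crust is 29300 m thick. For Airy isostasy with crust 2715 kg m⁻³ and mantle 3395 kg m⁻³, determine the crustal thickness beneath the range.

41000 m

Root depth r = h ρ_c / (ρ_m − ρ_c) = 2350 m × 2715 / 680 = 9383 m.
Total thickness = T + h + r = 29300 m + 2350 m + 9383 m = 41000 m.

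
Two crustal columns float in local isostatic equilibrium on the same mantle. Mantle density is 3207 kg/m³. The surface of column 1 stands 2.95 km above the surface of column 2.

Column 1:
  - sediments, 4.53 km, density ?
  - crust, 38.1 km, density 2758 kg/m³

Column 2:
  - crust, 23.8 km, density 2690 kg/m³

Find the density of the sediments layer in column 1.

2180 kg/m³

Take the compensation level at the base of the deeper column (depth z_c below the surface of column 1) and equate Σ ρ_i t_i down to z_c; mantle fills any gap and the z_c terms cancel.
Column 1: 4.53×ρ + 38.1×2758 + (z_c − 42.63)×3207
Column 2: 2.95×0 + 23.8×2690 + (z_c − 2.95 − 23.8)×3207
The z_c×3207 term appears on both sides and cancels. Collect the known terms of each column as K = Σ(ρt)_known − 3207 × (depth of known layers): K_1 = 105079.8 − 3207×42.63 = −31634.61; K_2 = 64022 − 3207×(2.95 + 23.8) = −21765.25.
Balance: K_1 + 4.53×ρ = K_2, so ρ = (K_2 − K_1)/4.53 = 9869.36/4.53 = 2180 kg/m³.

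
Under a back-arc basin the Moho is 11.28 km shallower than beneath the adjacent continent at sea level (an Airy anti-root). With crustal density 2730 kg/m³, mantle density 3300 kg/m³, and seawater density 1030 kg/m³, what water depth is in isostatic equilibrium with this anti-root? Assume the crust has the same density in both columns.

Replacing a thickness d of crust by seawater at the top must be balanced by replacing crust with mantle at the base: d (ρ_c − ρ_w) = a (ρ_m − ρ_c).
d = a (ρ_m − ρ_c)/(ρ_c − ρ_w) = 11.28 km × 570/1700 = 3.78 km.

3.78 km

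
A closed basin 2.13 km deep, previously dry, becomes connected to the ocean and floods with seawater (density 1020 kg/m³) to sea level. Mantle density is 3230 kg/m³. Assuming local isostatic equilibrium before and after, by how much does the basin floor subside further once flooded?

0.983 km

After flooding the water column is d + s deep. Its weight must equal the weight of mantle displaced by the extra subsidence s: (d + s) ρ_w = s ρ_m.
s = d ρ_w / (ρ_m − ρ_w) = 2.13 km × 1020/(3230 − 1020) = 0.983 km.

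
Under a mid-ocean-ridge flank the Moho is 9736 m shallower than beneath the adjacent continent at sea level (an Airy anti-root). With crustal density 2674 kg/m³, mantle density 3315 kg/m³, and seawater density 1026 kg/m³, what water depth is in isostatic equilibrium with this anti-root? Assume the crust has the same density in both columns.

3790 m

Replacing a thickness d of crust by seawater at the top must be balanced by replacing crust with mantle at the base: d (ρ_c − ρ_w) = a (ρ_m − ρ_c).
d = a (ρ_m − ρ_c)/(ρ_c − ρ_w) = 9736 m × 641/1648 = 3790 m.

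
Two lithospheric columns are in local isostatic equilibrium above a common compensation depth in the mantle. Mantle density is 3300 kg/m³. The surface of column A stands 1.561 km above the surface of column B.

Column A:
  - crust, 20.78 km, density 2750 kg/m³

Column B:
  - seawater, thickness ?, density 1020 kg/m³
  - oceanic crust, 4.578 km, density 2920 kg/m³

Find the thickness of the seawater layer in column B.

Take the compensation level at the base of the deeper column (depth z_c below the surface of column A) and equate Σ ρ_i t_i down to z_c; mantle fills any gap and the z_c terms cancel.
Column A: 20.78×2750 + (z_c − 20.78)×3300
Column B: 1.561×0 + x×1020 + 4.578×2920 + (z_c − 1.561 − 4.578 − x)×3300
The z_c×3300 term appears on both sides and cancels. Collect the known terms of each column as K = Σ(ρt)_known − 3300 × (depth of known layers): K_A = 57145 − 3300×20.78 = −11429; K_B = 13367.76 − 3300×(1.561 + 4.578) = −6890.94.
Balance: K_A = K_B − x×(3300 − 1020), so x = (K_B − K_A)/(3300 − 1020) = 4538.06/2280 = 1.99 km.

1.99 km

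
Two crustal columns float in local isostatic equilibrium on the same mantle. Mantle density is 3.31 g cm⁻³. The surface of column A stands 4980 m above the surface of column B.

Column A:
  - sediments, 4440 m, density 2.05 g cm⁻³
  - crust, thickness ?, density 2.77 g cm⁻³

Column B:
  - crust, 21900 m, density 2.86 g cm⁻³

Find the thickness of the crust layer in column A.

Take the compensation level at the base of the deeper column (depth z_c below the surface of column A) and equate Σ ρ_i t_i down to z_c; mantle fills any gap and the z_c terms cancel.
Column A: 4440×2.05 + x×2.77 + (z_c − 4440 − x)×3.31
Column B: 4980×0 + 21900×2.86 + (z_c − 4980 − 21900)×3.31
The z_c×3.31 term appears on both sides and cancels. Collect the known terms of each column as K = Σ(ρt)_known − 3.31 × (depth of known layers): K_A = 9102 − 3.31×4440 = −5594.4; K_B = 62634 − 3.31×(4980 + 21900) = −26338.8.
Balance: K_A − x×(3.31 − 2.77) = K_B, so x = (K_A − K_B)/(3.31 − 2.77) = 20744.4/0.54 = 38400 m.

38400 m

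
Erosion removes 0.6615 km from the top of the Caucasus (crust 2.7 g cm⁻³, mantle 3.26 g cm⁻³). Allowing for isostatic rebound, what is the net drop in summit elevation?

Rebound u = e ρ_c/ρ_m = 0.6615 km × 2.7/3.26 = 0.5479 km.
Net surface drop = e − u = 0.6615 km − 0.5479 km = e (ρ_m − ρ_c)/ρ_m = 0.114 km.

0.114 km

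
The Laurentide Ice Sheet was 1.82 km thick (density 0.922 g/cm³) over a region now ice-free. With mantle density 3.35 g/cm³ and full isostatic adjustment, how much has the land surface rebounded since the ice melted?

0.501 km

Removing the load lets mantle flow back in; uplift u satisfies ρ_ice t = ρ_m u.
u = t ρ_ice/ρ_m = 1.82 km × 0.922/3.35 = 0.501 km.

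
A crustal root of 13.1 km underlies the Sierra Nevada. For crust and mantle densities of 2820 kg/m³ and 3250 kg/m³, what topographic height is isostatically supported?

2 km

In Airy isostatic equilibrium: ρ_c h = (ρ_m − ρ_c) r.
h = r (ρ_m − ρ_c) / ρ_c = 13.1 km × (3250 − 2820) / 2820 = 2 km.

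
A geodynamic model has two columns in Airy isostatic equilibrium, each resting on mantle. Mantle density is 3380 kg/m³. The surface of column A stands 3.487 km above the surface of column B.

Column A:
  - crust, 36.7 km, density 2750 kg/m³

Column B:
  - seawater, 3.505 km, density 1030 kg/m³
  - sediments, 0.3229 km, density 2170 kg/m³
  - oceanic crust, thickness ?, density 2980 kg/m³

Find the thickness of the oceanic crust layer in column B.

6.77 km

Take the compensation level at the base of the deeper column (depth z_c below the surface of column A) and equate Σ ρ_i t_i down to z_c; mantle fills any gap and the z_c terms cancel.
Column A: 36.7×2750 + (z_c − 36.7)×3380
Column B: 3.487×0 + 3.505×1030 + 0.3229×2170 + x×2980 + (z_c − 3.487 − 3.8279 − x)×3380
The z_c×3380 term appears on both sides and cancels. Collect the known terms of each column as K = Σ(ρt)_known − 3380 × (depth of known layers): K_A = 100925 − 3380×36.7 = −23121; K_B = 4310.843 − 3380×(3.487 + 3.8279) = −20413.519.
Balance: K_A = K_B − x×(3380 − 2980), so x = (K_B − K_A)/(3380 − 2980) = 2707.48/400 = 6.77 km.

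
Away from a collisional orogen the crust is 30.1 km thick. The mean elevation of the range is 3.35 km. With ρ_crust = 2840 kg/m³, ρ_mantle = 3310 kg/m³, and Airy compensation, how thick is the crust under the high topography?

53.7 km

Root depth r = h ρ_c / (ρ_m − ρ_c) = 3.35 km × 2840 / 470 = 20.24 km.
Total thickness = T + h + r = 30.1 km + 3.35 km + 20.24 km = 53.7 km.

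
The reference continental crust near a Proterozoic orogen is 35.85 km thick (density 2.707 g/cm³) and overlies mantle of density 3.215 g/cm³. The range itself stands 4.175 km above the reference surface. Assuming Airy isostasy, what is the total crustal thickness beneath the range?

Root depth r = h ρ_c / (ρ_m − ρ_c) = 4.175 km × 2.707 / 0.508 = 22.25 km.
Total thickness = T + h + r = 35.85 km + 4.175 km + 22.25 km = 62.3 km.

62.3 km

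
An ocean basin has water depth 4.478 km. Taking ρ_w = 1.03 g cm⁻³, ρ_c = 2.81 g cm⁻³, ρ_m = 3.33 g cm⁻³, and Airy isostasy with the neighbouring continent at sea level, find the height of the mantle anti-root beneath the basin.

15.3 km

For local isostatic compensation: replacing crust with seawater at the top is compensated by replacing crust with mantle at the base: d (ρ_c − ρ_w) = a (ρ_m − ρ_c).
a = d (ρ_c − ρ_w)/(ρ_m − ρ_c) = 4.478 km × 1.78/0.52 = 15.3 km.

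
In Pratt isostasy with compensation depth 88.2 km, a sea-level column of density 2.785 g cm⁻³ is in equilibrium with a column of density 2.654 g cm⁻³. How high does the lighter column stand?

4.35 km

ρ_ref D = ρ (D + h) → h = D (ρ_ref − ρ)/ρ.
h = 88.2 km × (2.785 − 2.654)/2.654 = 4.35 km.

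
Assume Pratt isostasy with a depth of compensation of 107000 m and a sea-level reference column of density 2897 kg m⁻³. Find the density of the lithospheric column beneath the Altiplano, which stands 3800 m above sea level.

Pratt balance: ρ_ref D = ρ (D + h).
ρ = ρ_ref D/(D + h) = 2897 × 107000 m/(107000 m + 3800 m) = 2800 kg m⁻³.

2800 kg m⁻³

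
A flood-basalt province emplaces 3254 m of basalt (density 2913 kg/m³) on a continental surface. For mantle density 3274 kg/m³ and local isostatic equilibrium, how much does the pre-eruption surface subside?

2900 m

Subaerial loading: s = t ρ_load / ρ_m.
s = 3254 m × 2913/3274 = 2900 m.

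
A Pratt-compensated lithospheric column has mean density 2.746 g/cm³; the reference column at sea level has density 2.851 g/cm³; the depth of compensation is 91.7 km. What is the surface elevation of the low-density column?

3.51 km

ρ_ref D = ρ (D + h) → h = D (ρ_ref − ρ)/ρ.
h = 91.7 km × (2.851 − 2.746)/2.746 = 3.51 km.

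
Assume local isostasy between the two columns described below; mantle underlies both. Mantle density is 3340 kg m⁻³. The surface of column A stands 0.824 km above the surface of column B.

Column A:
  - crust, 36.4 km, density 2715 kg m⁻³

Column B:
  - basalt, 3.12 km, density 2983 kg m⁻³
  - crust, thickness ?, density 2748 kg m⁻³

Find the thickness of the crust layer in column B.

31.9 km

Take the compensation level at the base of the deeper column (depth z_c below the surface of column A) and equate Σ ρ_i t_i down to z_c; mantle fills any gap and the z_c terms cancel.
Column A: 36.4×2715 + (z_c − 36.4)×3340
Column B: 0.824×0 + 3.12×2983 + x×2748 + (z_c − 0.824 − 3.12 − x)×3340
The z_c×3340 term appears on both sides and cancels. Collect the known terms of each column as K = Σ(ρt)_known − 3340 × (depth of known layers): K_A = 98826 − 3340×36.4 = −22750; K_B = 9306.96 − 3340×(0.824 + 3.12) = −3866.
Balance: K_A = K_B − x×(3340 − 2748), so x = (K_B − K_A)/(3340 − 2748) = 18884/592 = 31.9 km.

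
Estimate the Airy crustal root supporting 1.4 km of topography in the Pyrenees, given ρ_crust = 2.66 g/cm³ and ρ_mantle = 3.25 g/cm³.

Equating mass per unit area of the two columns: the weight of the topography is balanced by the buoyancy of the root, ρ_c h = (ρ_m − ρ_c) r.
r = h · ρ_c / (ρ_m − ρ_c) = 1.4 km × 2.66 / (3.25 − 2.66) = 6.31 km.

6.31 km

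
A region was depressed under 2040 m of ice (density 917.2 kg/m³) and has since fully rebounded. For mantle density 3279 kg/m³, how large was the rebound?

Removing the load lets mantle flow back in; uplift u satisfies ρ_ice t = ρ_m u.
u = t ρ_ice/ρ_m = 2040 m × 917.2/3279 = 571 m.

571 m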